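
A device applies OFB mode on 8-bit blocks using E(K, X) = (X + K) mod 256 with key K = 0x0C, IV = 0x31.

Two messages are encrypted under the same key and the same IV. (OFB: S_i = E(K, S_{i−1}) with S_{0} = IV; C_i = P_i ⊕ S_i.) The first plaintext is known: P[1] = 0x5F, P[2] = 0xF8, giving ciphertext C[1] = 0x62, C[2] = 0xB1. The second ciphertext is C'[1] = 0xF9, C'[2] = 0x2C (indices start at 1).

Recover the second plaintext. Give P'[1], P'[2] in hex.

P'[1] = 0xC4, P'[2] = 0x65

In OFB with a reused IV, both messages share the same keystream S_i, so C_i ⊕ C'_i = P_i ⊕ P'_i and thus P'_i = P_i ⊕ C_i ⊕ C'_i.
P'[1]: 0x5F ⊕ 0x62 ⊕ 0xF9 = 0xC4.
P'[2]: 0xF8 ⊕ 0xB1 ⊕ 0x2C = 0x65.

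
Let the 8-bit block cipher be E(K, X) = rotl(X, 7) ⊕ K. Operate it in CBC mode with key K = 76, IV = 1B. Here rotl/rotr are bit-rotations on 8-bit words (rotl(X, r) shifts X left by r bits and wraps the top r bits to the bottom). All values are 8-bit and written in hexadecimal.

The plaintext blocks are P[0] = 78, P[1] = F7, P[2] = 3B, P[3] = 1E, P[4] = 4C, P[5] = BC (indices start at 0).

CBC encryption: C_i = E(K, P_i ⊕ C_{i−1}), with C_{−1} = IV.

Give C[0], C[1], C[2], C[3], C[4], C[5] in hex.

C[0]: P[0] ⊕ 1B = 63; E(K, 63) = C7.
C[1]: P[1] ⊕ C7 = 30; E(K, 30) = 6E.
C[2]: P[2] ⊕ 6E = 55; E(K, 55) = DC.
C[3]: P[3] ⊕ DC = C2; E(K, C2) = 17.
C[4]: P[4] ⊕ 17 = 5B; E(K, 5B) = DB.
C[5]: P[5] ⊕ DB = 67; E(K, 67) = C5.

C[0] = C7, C[1] = 6E, C[2] = DC, C[3] = 17, C[4] = DB, C[5] = C5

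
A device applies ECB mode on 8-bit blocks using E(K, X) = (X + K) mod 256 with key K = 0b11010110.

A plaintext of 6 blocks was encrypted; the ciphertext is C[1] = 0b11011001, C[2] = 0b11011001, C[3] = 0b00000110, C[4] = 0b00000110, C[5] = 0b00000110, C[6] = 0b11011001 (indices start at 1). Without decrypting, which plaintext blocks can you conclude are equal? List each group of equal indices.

P[1] = P[2] = P[6]; P[3] = P[4] = P[5]

ECB encrypts each block independently with the same key, so equal ciphertext blocks imply equal plaintext blocks.
C[1] = C[2] = C[6] = 0b11011001, so P[1] = P[2] = P[6].
C[3] = C[4] = C[5] = 0b00000110, so P[3] = P[4] = P[5].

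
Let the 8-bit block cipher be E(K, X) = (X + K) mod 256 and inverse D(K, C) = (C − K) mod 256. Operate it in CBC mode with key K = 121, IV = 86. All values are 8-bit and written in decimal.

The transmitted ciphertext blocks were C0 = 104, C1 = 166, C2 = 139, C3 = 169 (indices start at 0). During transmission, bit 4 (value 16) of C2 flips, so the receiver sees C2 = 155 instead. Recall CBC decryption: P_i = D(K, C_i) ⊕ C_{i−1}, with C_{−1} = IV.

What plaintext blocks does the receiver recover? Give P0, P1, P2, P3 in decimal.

Only C2 changed, to 155. In CBC, a change in C_i garbles P_i and flips the same bit in P_{i+1}. Decrypting the received ciphertext:
P0: D(K, 104) = 239; 239 ⊕ 86 = 185.
P1: D(K, 166) = 45; 45 ⊕ 104 = 69.
P2: D(K, 155) = 34; 34 ⊕ 166 = 132.
P3: D(K, 169) = 48; 48 ⊕ 155 = 171.
Blocks that differ from the original plaintext: P2, P3.

P0 = 185, P1 = 69, P2 = 132, P3 = 171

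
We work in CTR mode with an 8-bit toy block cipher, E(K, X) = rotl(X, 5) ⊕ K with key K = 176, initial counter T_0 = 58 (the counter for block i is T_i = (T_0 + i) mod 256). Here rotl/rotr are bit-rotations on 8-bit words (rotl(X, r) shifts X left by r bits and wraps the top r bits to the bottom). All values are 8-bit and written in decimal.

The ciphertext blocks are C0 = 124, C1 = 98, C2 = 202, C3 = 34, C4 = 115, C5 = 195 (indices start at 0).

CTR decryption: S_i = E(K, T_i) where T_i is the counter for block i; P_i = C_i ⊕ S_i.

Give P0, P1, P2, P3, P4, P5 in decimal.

P0 = 139, P1 = 181, P2 = 253, P3 = 53, P4 = 4, P5 = 148

P0: T = 58, S = E(K, T) = 247; 124 ⊕ 247 = 139.
P1: T = 59, S = E(K, T) = 215; 98 ⊕ 215 = 181.
P2: T = 60, S = E(K, T) = 55; 202 ⊕ 55 = 253.
P3: T = 61, S = E(K, T) = 23; 34 ⊕ 23 = 53.
P4: T = 62, S = E(K, T) = 119; 115 ⊕ 119 = 4.
P5: T = 63, S = E(K, T) = 87; 195 ⊕ 87 = 148.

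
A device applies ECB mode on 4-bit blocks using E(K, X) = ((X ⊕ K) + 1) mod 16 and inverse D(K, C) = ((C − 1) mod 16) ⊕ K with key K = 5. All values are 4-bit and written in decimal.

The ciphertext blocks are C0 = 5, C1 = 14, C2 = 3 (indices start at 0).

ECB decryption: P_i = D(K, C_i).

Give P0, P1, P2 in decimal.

P0: D(K, 5) = 1.
P1: D(K, 14) = 8.
P2: D(K, 3) = 7.

P0 = 1, P1 = 8, P2 = 7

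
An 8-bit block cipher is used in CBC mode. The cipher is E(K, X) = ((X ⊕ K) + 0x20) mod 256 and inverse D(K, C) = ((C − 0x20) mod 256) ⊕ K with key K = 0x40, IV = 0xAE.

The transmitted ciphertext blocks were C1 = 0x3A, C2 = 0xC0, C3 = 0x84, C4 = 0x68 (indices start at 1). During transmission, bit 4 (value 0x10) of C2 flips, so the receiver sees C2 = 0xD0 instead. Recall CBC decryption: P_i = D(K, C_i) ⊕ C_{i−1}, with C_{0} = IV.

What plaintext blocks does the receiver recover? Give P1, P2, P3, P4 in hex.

P1 = 0xF4, P2 = 0xCA, P3 = 0xF4, P4 = 0x8C

Only C2 changed, to 0xD0. In CBC, a change in C_i garbles P_i and flips the same bit in P_{i+1}. Decrypting the received ciphertext:
P1: D(K, 0x3A) = 0x5A; 0x5A ⊕ 0xAE = 0xF4.
P2: D(K, 0xD0) = 0xF0; 0xF0 ⊕ 0x3A = 0xCA.
P3: D(K, 0x84) = 0x24; 0x24 ⊕ 0xD0 = 0xF4.
P4: D(K, 0x68) = 0x08; 0x08 ⊕ 0x84 = 0x8C.
Blocks that differ from the original plaintext: P2, P3.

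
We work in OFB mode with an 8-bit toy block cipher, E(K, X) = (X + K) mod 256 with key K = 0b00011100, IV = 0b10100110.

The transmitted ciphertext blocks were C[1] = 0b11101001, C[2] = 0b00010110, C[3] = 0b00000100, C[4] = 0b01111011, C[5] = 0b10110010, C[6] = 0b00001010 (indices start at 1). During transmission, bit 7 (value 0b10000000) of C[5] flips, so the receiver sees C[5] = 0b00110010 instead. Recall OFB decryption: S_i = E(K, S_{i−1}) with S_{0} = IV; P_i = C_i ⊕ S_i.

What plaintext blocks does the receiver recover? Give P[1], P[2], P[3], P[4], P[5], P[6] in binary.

Only C[5] changed, to 0b00110010. In OFB, a change in C_i flips the same bit in P_i only; the keystream is unaffected. Decrypting the received ciphertext:
P[1]: S = E(K, 0b10100110) = 0b11000010; 0b11101001 ⊕ 0b11000010 = 0b00101011.
P[2]: S = E(K, 0b11000010) = 0b11011110; 0b00010110 ⊕ 0b11011110 = 0b11001000.
P[3]: S = E(K, 0b11011110) = 0b11111010; 0b00000100 ⊕ 0b11111010 = 0b11111110.
P[4]: S = E(K, 0b11111010) = 0b00010110; 0b01111011 ⊕ 0b00010110 = 0b01101101.
P[5]: S = E(K, 0b00010110) = 0b00110010; 0b00110010 ⊕ 0b00110010 = 0b00000000.
P[6]: S = E(K, 0b00110010) = 0b01001110; 0b00001010 ⊕ 0b01001110 = 0b01000100.
Blocks that differ from the original plaintext: P[5].

P[1] = 0b00101011, P[2] = 0b11001000, P[3] = 0b11111110, P[4] = 0b01101101, P[5] = 0b00000000, P[6] = 0b01000100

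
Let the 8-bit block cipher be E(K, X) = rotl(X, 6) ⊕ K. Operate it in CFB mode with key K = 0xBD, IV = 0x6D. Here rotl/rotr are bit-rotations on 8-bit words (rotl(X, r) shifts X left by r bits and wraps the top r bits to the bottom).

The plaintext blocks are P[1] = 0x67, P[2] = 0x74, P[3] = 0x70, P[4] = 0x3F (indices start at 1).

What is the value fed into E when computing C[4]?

CFB encryption: C_i = P_i ⊕ E(K, C_{i−1}), with C_{0} = IV.
C[1]: E(K, 0x6D) = 0xE6; 0x67 ⊕ 0xE6 = 0x81.
C[2]: E(K, 0x81) = 0xDD; 0x74 ⊕ 0xDD = 0xA9.
C[3]: E(K, 0xA9) = 0xD7; 0x70 ⊕ 0xD7 = 0xA7.
C[4]: E(K, 0xA7) = 0x54; 0x3F ⊕ 0x54 = 0x6B.
So the input to E for block [4] is 0xA7.

0xA7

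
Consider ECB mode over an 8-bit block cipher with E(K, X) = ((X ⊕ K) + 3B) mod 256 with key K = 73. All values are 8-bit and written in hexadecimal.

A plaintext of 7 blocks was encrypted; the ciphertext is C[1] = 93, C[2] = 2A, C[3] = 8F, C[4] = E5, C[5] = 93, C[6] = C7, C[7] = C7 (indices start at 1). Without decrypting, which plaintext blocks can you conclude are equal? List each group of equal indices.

P[1] = P[5]; P[6] = P[7]

ECB encrypts each block independently with the same key, so equal ciphertext blocks imply equal plaintext blocks.
C[1] = C[5] = 93, so P[1] = P[5].
C[6] = C[7] = C7, so P[6] = P[7].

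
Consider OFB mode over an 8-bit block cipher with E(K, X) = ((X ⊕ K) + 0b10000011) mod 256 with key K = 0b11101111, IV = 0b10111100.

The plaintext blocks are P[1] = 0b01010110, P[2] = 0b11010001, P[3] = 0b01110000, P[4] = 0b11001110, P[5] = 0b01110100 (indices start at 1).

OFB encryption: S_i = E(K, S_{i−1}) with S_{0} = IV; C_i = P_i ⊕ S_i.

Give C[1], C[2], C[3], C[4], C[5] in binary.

C[1] = 0b10000000, C[2] = 0b01101101, C[3] = 0b10100110, C[4] = 0b01110010, C[5] = 0b10100010

C[1]: S = E(K, 0b10111100) = 0b11010110; 0b01010110 ⊕ 0b11010110 = 0b10000000.
C[2]: S = E(K, 0b11010110) = 0b10111100; 0b11010001 ⊕ 0b10111100 = 0b01101101.
C[3]: S = E(K, 0b10111100) = 0b11010110; 0b01110000 ⊕ 0b11010110 = 0b10100110.
C[4]: S = E(K, 0b11010110) = 0b10111100; 0b11001110 ⊕ 0b10111100 = 0b01110010.
C[5]: S = E(K, 0b10111100) = 0b11010110; 0b01110100 ⊕ 0b11010110 = 0b10100010.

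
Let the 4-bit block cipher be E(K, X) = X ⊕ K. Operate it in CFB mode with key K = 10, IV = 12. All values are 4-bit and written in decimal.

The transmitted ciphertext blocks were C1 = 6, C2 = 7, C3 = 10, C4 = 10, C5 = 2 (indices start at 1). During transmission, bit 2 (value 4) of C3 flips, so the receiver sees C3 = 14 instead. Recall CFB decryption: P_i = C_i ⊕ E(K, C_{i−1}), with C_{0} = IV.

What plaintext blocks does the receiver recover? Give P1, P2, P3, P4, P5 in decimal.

Only C3 changed, to 14. In CFB, a change in C_i flips the same bit in P_i and garbles P_{i+1}. Decrypting the received ciphertext:
P1: E(K, 12) = 6; 6 ⊕ 6 = 0.
P2: E(K, 6) = 12; 7 ⊕ 12 = 11.
P3: E(K, 7) = 13; 14 ⊕ 13 = 3.
P4: E(K, 14) = 4; 10 ⊕ 4 = 14.
P5: E(K, 10) = 0; 2 ⊕ 0 = 2.
Blocks that differ from the original plaintext: P3, P4.

P1 = 0, P2 = 11, P3 = 3, P4 = 14, P5 = 2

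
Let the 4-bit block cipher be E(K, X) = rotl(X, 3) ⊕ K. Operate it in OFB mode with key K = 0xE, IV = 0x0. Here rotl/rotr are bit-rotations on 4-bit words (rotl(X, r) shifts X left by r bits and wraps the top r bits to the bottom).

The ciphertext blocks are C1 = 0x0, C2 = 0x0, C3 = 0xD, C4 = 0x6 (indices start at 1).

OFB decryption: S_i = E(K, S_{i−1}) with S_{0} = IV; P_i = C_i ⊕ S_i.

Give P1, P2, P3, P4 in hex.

P1: S = E(K, 0x0) = 0xE; 0x0 ⊕ 0xE = 0xE.
P2: S = E(K, 0xE) = 0x9; 0x0 ⊕ 0x9 = 0x9.
P3: S = E(K, 0x9) = 0x2; 0xD ⊕ 0x2 = 0xF.
P4: S = E(K, 0x2) = 0xF; 0x6 ⊕ 0xF = 0x9.

P1 = 0xE, P2 = 0x9, P3 = 0xF, P4 = 0x9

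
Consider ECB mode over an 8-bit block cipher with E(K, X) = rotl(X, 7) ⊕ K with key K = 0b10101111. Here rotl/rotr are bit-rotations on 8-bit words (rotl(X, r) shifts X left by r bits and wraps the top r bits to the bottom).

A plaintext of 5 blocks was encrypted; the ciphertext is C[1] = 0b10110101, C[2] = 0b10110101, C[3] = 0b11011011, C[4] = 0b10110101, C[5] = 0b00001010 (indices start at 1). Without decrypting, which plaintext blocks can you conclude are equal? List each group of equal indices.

P[1] = P[2] = P[4]

ECB encrypts each block independently with the same key, so equal ciphertext blocks imply equal plaintext blocks.
C[1] = C[2] = C[4] = 0b10110101, so P[1] = P[2] = P[4].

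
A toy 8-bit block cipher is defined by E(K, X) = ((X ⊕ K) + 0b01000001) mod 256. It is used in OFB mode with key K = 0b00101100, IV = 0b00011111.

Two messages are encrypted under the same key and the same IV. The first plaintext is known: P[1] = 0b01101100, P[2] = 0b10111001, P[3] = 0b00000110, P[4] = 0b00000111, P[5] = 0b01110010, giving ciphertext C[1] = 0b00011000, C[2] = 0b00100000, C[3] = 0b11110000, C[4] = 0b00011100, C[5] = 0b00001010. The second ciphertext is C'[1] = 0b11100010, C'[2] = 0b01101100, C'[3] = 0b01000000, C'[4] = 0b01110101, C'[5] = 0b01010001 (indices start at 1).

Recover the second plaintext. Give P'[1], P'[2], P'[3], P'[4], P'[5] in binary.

P'[1] = 0b10010110, P'[2] = 0b11110101, P'[3] = 0b10110110, P'[4] = 0b01101110, P'[5] = 0b00101001

In OFB with a reused IV, both messages share the same keystream S_i, so C_i ⊕ C'_i = P_i ⊕ P'_i and thus P'_i = P_i ⊕ C_i ⊕ C'_i.
P'[1]: 0b01101100 ⊕ 0b00011000 ⊕ 0b11100010 = 0b10010110.
P'[2]: 0b10111001 ⊕ 0b00100000 ⊕ 0b01101100 = 0b11110101.
P'[3]: 0b00000110 ⊕ 0b11110000 ⊕ 0b01000000 = 0b10110110.
P'[4]: 0b00000111 ⊕ 0b00011100 ⊕ 0b01110101 = 0b01101110.
P'[5]: 0b01110010 ⊕ 0b00001010 ⊕ 0b01010001 = 0b00101001.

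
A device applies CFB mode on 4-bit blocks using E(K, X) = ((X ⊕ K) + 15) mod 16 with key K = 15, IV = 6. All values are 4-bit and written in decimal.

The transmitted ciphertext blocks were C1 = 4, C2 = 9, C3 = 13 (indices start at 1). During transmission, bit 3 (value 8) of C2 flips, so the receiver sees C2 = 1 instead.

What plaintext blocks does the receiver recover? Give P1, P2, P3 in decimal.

P1 = 12, P2 = 11, P3 = 0

CFB decryption: P_i = C_i ⊕ E(K, C_{i−1}), with C_{0} = IV.
Only C2 changed, to 1. In CFB, a change in C_i flips the same bit in P_i and garbles P_{i+1}. Decrypting the received ciphertext:
P1: E(K, 6) = 8; 4 ⊕ 8 = 12.
P2: E(K, 4) = 10; 1 ⊕ 10 = 11.
P3: E(K, 1) = 13; 13 ⊕ 13 = 0.
Blocks that differ from the original plaintext: P2, P3.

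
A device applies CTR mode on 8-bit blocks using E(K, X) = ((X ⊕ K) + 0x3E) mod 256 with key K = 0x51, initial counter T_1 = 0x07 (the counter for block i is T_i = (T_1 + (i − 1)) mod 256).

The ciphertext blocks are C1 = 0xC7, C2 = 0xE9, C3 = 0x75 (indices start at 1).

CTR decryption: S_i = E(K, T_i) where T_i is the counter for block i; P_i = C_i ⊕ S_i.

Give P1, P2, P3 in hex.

P1: T = 0x07, S = E(K, T) = 0x94; 0xC7 ⊕ 0x94 = 0x53.
P2: T = 0x08, S = E(K, T) = 0x97; 0xE9 ⊕ 0x97 = 0x7E.
P3: T = 0x09, S = E(K, T) = 0x96; 0x75 ⊕ 0x96 = 0xE3.

P1 = 0x53, P2 = 0x7E, P3 = 0xE3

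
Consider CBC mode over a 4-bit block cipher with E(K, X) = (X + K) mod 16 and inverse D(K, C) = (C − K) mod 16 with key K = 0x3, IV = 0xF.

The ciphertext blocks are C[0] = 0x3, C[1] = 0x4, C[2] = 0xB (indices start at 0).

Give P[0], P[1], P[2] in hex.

P[0] = 0xF, P[1] = 0x2, P[2] = 0xC

CBC decryption: P_i = D(K, C_i) ⊕ C_{i−1}, with C_{−1} = IV.
P[0]: D(K, 0x3) = 0x0; 0x0 ⊕ 0xF = 0xF.
P[1]: D(K, 0x4) = 0x1; 0x1 ⊕ 0x3 = 0x2.
P[2]: D(K, 0xB) = 0x8; 0x8 ⊕ 0x4 = 0xC.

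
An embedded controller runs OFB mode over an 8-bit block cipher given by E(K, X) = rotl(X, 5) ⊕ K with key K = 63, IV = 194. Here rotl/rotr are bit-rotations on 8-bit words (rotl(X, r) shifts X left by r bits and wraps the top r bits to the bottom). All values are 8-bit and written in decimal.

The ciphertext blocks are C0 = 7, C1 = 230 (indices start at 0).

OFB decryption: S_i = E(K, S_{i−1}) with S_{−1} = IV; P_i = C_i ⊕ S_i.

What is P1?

P0: S = E(K, 194) = 103; 7 ⊕ 103 = 96.
P1: S = E(K, 103) = 211; 230 ⊕ 211 = 53.

P1 = 53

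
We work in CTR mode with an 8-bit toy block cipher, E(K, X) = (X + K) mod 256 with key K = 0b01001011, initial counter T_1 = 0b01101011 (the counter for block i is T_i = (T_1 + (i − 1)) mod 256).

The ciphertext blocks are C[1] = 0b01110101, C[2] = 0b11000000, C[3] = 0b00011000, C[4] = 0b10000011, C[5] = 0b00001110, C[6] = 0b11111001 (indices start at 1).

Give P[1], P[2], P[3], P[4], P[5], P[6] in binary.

CTR decryption: S_i = E(K, T_i) where T_i is the counter for block i; P_i = C_i ⊕ S_i.
P[1]: T = 0b01101011, S = E(K, T) = 0b10110110; 0b01110101 ⊕ 0b10110110 = 0b11000011.
P[2]: T = 0b01101100, S = E(K, T) = 0b10110111; 0b11000000 ⊕ 0b10110111 = 0b01110111.
P[3]: T = 0b01101101, S = E(K, T) = 0b10111000; 0b00011000 ⊕ 0b10111000 = 0b10100000.
P[4]: T = 0b01101110, S = E(K, T) = 0b10111001; 0b10000011 ⊕ 0b10111001 = 0b00111010.
P[5]: T = 0b01101111, S = E(K, T) = 0b10111010; 0b00001110 ⊕ 0b10111010 = 0b10110100.
P[6]: T = 0b01110000, S = E(K, T) = 0b10111011; 0b11111001 ⊕ 0b10111011 = 0b01000010.

P[1] = 0b11000011, P[2] = 0b01110111, P[3] = 0b10100000, P[4] = 0b00111010, P[5] = 0b10110100, P[6] = 0b01000010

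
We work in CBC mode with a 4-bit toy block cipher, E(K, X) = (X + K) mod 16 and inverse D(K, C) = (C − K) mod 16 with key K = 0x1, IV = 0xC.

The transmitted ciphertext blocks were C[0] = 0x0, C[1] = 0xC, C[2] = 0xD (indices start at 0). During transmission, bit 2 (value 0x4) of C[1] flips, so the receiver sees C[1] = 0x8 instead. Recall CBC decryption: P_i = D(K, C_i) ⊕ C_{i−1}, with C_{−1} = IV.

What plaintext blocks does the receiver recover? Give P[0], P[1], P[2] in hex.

Only C[1] changed, to 0x8. In CBC, a change in C_i garbles P_i and flips the same bit in P_{i+1}. Decrypting the received ciphertext:
P[0]: D(K, 0x0) = 0xF; 0xF ⊕ 0xC = 0x3.
P[1]: D(K, 0x8) = 0x7; 0x7 ⊕ 0x0 = 0x7.
P[2]: D(K, 0xD) = 0xC; 0xC ⊕ 0x8 = 0x4.
Blocks that differ from the original plaintext: P[1], P[2].

P[0] = 0x3, P[1] = 0x7, P[2] = 0x4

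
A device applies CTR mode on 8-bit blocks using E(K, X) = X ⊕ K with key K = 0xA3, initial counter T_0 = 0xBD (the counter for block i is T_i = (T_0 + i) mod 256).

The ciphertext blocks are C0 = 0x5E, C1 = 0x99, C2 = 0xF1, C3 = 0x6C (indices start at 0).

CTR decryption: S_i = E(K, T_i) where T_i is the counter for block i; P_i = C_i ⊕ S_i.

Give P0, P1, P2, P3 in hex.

P0 = 0x40, P1 = 0x84, P2 = 0xED, P3 = 0x0F

P0: T = 0xBD, S = E(K, T) = 0x1E; 0x5E ⊕ 0x1E = 0x40.
P1: T = 0xBE, S = E(K, T) = 0x1D; 0x99 ⊕ 0x1D = 0x84.
P2: T = 0xBF, S = E(K, T) = 0x1C; 0xF1 ⊕ 0x1C = 0xED.
P3: T = 0xC0, S = E(K, T) = 0x63; 0x6C ⊕ 0x63 = 0x0F.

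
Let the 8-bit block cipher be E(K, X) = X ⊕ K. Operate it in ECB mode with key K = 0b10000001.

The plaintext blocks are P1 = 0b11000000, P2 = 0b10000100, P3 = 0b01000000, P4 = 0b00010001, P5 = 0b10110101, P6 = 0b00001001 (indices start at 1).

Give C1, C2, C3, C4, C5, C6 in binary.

C1 = 0b01000001, C2 = 0b00000101, C3 = 0b11000001, C4 = 0b10010000, C5 = 0b00110100, C6 = 0b10001000

ECB encryption: C_i = E(K, P_i).
C1: E(K, 0b11000000) = 0b01000001.
C2: E(K, 0b10000100) = 0b00000101.
C3: E(K, 0b01000000) = 0b11000001.
C4: E(K, 0b00010001) = 0b10010000.
C5: E(K, 0b10110101) = 0b00110100.
C6: E(K, 0b00001001) = 0b10001000.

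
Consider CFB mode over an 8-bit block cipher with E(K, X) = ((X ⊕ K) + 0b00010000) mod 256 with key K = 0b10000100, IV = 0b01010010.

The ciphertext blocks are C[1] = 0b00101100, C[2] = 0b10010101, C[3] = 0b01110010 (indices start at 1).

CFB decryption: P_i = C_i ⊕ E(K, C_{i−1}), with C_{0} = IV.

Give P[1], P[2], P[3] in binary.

P[1] = 0b11001010, P[2] = 0b00101101, P[3] = 0b01010011

P[1]: E(K, 0b01010010) = 0b11100110; 0b00101100 ⊕ 0b11100110 = 0b11001010.
P[2]: E(K, 0b00101100) = 0b10111000; 0b10010101 ⊕ 0b10111000 = 0b00101101.
P[3]: E(K, 0b10010101) = 0b00100001; 0b01110010 ⊕ 0b00100001 = 0b01010011.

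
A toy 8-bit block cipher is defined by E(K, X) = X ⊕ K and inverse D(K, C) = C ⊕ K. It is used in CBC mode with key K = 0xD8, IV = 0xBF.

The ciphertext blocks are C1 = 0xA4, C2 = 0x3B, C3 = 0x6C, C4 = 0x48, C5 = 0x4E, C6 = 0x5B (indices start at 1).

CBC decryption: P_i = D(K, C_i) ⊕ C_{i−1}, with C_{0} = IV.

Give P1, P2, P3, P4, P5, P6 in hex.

P1: D(K, 0xA4) = 0x7C; 0x7C ⊕ 0xBF = 0xC3.
P2: D(K, 0x3B) = 0xE3; 0xE3 ⊕ 0xA4 = 0x47.
P3: D(K, 0x6C) = 0xB4; 0xB4 ⊕ 0x3B = 0x8F.
P4: D(K, 0x48) = 0x90; 0x90 ⊕ 0x6C = 0xFC.
P5: D(K, 0x4E) = 0x96; 0x96 ⊕ 0x48 = 0xDE.
P6: D(K, 0x5B) = 0x83; 0x83 ⊕ 0x4E = 0xCD.

P1 = 0xC3, P2 = 0x47, P3 = 0x8F, P4 = 0xFC, P5 = 0xDE, P6 = 0xCD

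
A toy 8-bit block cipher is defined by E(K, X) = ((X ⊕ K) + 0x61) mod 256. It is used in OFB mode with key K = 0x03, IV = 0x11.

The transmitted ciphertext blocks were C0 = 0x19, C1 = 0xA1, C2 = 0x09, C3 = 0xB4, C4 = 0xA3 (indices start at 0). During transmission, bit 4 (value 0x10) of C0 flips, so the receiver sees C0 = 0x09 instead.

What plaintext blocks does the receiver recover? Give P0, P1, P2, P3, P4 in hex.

OFB decryption: S_i = E(K, S_{i−1}) with S_{−1} = IV; P_i = C_i ⊕ S_i.
Only C0 changed, to 0x09. In OFB, a change in C_i flips the same bit in P_i only; the keystream is unaffected. Decrypting the received ciphertext:
P0: S = E(K, 0x11) = 0x73; 0x09 ⊕ 0x73 = 0x7A.
P1: S = E(K, 0x73) = 0xD1; 0xA1 ⊕ 0xD1 = 0x70.
P2: S = E(K, 0xD1) = 0x33; 0x09 ⊕ 0x33 = 0x3A.
P3: S = E(K, 0x33) = 0x91; 0xB4 ⊕ 0x91 = 0x25.
P4: S = E(K, 0x91) = 0xF3; 0xA3 ⊕ 0xF3 = 0x50.
Blocks that differ from the original plaintext: P0.

P0 = 0x7A, P1 = 0x70, P2 = 0x3A, P3 = 0x25, P4 = 0x50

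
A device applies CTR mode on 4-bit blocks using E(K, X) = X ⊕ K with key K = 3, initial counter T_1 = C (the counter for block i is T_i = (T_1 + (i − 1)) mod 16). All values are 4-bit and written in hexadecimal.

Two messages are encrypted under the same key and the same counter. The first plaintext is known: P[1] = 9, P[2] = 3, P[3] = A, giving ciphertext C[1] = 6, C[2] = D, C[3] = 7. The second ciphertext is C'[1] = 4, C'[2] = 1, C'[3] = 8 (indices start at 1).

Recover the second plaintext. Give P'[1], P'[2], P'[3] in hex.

In CTR with a reused counter, both messages share the same keystream S_i, so C_i ⊕ C'_i = P_i ⊕ P'_i and thus P'_i = P_i ⊕ C_i ⊕ C'_i.
P'[1]: 9 ⊕ 6 ⊕ 4 = B.
P'[2]: 3 ⊕ D ⊕ 1 = F.
P'[3]: A ⊕ 7 ⊕ 8 = 5.

P'[1] = B, P'[2] = F, P'[3] = 5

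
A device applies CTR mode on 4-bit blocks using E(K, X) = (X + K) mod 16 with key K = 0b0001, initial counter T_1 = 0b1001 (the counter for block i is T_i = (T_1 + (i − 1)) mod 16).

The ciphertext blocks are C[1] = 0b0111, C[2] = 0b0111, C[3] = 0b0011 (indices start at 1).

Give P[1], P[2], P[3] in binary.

CTR decryption: S_i = E(K, T_i) where T_i is the counter for block i; P_i = C_i ⊕ S_i.
P[1]: T = 0b1001, S = E(K, T) = 0b1010; 0b0111 ⊕ 0b1010 = 0b1101.
P[2]: T = 0b1010, S = E(K, T) = 0b1011; 0b0111 ⊕ 0b1011 = 0b1100.
P[3]: T = 0b1011, S = E(K, T) = 0b1100; 0b0011 ⊕ 0b1100 = 0b1111.

P[1] = 0b1101, P[2] = 0b1100, P[3] = 0b1111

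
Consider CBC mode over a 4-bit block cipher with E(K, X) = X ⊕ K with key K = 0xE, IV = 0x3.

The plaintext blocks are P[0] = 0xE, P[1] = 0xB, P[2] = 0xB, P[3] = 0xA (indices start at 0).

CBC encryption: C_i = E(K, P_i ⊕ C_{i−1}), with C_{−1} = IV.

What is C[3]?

C[3] = 0x7

C[0]: P[0] ⊕ 0x3 = 0xD; E(K, 0xD) = 0x3.
C[1]: P[1] ⊕ 0x3 = 0x8; E(K, 0x8) = 0x6.
C[2]: P[2] ⊕ 0x6 = 0xD; E(K, 0xD) = 0x3.
C[3]: P[3] ⊕ 0x3 = 0x9; E(K, 0x9) = 0x7.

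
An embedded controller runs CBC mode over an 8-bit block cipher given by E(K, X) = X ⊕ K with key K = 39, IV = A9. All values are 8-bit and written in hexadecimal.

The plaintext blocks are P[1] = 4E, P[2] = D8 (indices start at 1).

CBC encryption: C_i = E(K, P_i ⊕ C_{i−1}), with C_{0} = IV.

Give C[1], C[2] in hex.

C[1]: P[1] ⊕ A9 = E7; E(K, E7) = DE.
C[2]: P[2] ⊕ DE = 06; E(K, 06) = 3F.

C[1] = DE, C[2] = 3F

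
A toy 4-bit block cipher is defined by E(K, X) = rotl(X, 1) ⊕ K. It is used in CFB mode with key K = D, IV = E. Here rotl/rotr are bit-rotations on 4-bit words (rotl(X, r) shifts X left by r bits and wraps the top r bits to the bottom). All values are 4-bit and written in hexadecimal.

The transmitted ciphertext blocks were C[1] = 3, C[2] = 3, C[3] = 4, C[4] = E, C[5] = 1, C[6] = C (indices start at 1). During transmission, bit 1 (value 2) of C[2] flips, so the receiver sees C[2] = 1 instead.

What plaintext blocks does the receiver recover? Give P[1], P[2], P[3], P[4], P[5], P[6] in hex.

P[1] = 3, P[2] = A, P[3] = B, P[4] = B, P[5] = 1, P[6] = 3

CFB decryption: P_i = C_i ⊕ E(K, C_{i−1}), with C_{0} = IV.
Only C[2] changed, to 1. In CFB, a change in C_i flips the same bit in P_i and garbles P_{i+1}. Decrypting the received ciphertext:
P[1]: E(K, E) = 0; 3 ⊕ 0 = 3.
P[2]: E(K, 3) = B; 1 ⊕ B = A.
P[3]: E(K, 1) = F; 4 ⊕ F = B.
P[4]: E(K, 4) = 5; E ⊕ 5 = B.
P[5]: E(K, E) = 0; 1 ⊕ 0 = 1.
P[6]: E(K, 1) = F; C ⊕ F = 3.
Blocks that differ from the original plaintext: P[2], P[3].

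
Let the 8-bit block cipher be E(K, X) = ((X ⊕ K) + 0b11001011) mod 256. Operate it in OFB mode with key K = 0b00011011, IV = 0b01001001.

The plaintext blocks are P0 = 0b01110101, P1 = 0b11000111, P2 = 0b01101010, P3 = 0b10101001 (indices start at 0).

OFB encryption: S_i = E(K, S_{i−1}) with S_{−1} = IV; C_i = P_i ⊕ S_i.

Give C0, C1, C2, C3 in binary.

C0: S = E(K, 0b01001001) = 0b00011101; 0b01110101 ⊕ 0b00011101 = 0b01101000.
C1: S = E(K, 0b00011101) = 0b11010001; 0b11000111 ⊕ 0b11010001 = 0b00010110.
C2: S = E(K, 0b11010001) = 0b10010101; 0b01101010 ⊕ 0b10010101 = 0b11111111.
C3: S = E(K, 0b10010101) = 0b01011001; 0b10101001 ⊕ 0b01011001 = 0b11110000.

C0 = 0b01101000, C1 = 0b00010110, C2 = 0b11111111, C3 = 0b11110000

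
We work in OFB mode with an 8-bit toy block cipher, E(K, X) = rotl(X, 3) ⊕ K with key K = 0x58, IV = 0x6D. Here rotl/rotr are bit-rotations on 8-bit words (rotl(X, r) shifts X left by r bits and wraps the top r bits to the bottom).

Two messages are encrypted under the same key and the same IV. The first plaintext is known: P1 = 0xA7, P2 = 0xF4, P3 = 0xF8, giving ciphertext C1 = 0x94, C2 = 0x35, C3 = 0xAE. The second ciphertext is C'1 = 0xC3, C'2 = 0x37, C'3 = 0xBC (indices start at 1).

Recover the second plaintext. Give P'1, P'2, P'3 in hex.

P'1 = 0xF0, P'2 = 0xF6, P'3 = 0xEA

In OFB with a reused IV, both messages share the same keystream S_i, so C_i ⊕ C'_i = P_i ⊕ P'_i and thus P'_i = P_i ⊕ C_i ⊕ C'_i.
P'1: 0xA7 ⊕ 0x94 ⊕ 0xC3 = 0xF0.
P'2: 0xF4 ⊕ 0x35 ⊕ 0x37 = 0xF6.
P'3: 0xF8 ⊕ 0xAE ⊕ 0xBC = 0xEA.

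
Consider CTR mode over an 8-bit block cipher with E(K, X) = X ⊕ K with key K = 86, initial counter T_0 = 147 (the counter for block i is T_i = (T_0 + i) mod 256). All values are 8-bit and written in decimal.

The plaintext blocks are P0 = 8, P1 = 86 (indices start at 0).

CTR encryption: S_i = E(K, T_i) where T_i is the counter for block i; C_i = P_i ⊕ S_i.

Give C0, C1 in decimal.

C0: T = 147, S = E(K, T) = 197; 8 ⊕ 197 = 205.
C1: T = 148, S = E(K, T) = 194; 86 ⊕ 194 = 148.

C0 = 205, C1 = 148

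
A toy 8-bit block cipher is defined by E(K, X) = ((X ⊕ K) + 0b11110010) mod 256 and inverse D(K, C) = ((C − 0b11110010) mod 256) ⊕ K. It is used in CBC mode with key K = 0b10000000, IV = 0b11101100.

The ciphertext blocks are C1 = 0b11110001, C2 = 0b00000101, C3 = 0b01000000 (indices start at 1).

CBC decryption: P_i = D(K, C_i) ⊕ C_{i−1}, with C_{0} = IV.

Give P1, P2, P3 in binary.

P1: D(K, 0b11110001) = 0b01111111; 0b01111111 ⊕ 0b11101100 = 0b10010011.
P2: D(K, 0b00000101) = 0b10010011; 0b10010011 ⊕ 0b11110001 = 0b01100010.
P3: D(K, 0b01000000) = 0b11001110; 0b11001110 ⊕ 0b00000101 = 0b11001011.

P1 = 0b10010011, P2 = 0b01100010, P3 = 0b11001011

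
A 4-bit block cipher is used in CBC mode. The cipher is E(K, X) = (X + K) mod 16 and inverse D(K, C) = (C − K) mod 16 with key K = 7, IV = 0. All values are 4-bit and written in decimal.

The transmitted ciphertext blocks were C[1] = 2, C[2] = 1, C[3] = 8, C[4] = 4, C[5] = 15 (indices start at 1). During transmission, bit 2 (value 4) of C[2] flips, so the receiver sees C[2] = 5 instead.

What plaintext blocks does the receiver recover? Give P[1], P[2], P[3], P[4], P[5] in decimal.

CBC decryption: P_i = D(K, C_i) ⊕ C_{i−1}, with C_{0} = IV.
Only C[2] changed, to 5. In CBC, a change in C_i garbles P_i and flips the same bit in P_{i+1}. Decrypting the received ciphertext:
P[1]: D(K, 2) = 11; 11 ⊕ 0 = 11.
P[2]: D(K, 5) = 14; 14 ⊕ 2 = 12.
P[3]: D(K, 8) = 1; 1 ⊕ 5 = 4.
P[4]: D(K, 4) = 13; 13 ⊕ 8 = 5.
P[5]: D(K, 15) = 8; 8 ⊕ 4 = 12.
Blocks that differ from the original plaintext: P[2], P[3].

P[1] = 11, P[2] = 12, P[3] = 4, P[4] = 5, P[5] = 12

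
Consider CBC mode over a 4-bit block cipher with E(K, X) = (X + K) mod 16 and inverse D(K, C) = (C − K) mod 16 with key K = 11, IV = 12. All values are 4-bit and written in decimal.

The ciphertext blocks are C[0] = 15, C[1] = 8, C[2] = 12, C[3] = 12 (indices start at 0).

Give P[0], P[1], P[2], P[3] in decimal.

P[0] = 8, P[1] = 2, P[2] = 9, P[3] = 13

CBC decryption: P_i = D(K, C_i) ⊕ C_{i−1}, with C_{−1} = IV.
P[0]: D(K, 15) = 4; 4 ⊕ 12 = 8.
P[1]: D(K, 8) = 13; 13 ⊕ 15 = 2.
P[2]: D(K, 12) = 1; 1 ⊕ 8 = 9.
P[3]: D(K, 12) = 1; 1 ⊕ 12 = 13.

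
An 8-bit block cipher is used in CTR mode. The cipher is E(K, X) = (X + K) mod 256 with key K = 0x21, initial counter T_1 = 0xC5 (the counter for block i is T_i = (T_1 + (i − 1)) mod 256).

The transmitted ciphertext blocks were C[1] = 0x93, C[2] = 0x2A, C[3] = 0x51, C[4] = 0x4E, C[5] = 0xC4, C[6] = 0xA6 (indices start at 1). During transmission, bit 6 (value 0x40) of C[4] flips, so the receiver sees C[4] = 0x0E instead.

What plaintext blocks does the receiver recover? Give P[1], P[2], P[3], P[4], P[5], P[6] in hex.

P[1] = 0x75, P[2] = 0xCD, P[3] = 0xB9, P[4] = 0xE7, P[5] = 0x2E, P[6] = 0x4D

CTR decryption: S_i = E(K, T_i) where T_i is the counter for block i; P_i = C_i ⊕ S_i.
Only C[4] changed, to 0x0E. In CTR, a change in C_i flips the same bit in P_i only; the keystream is unaffected. Decrypting the received ciphertext:
P[1]: T = 0xC5, S = E(K, T) = 0xE6; 0x93 ⊕ 0xE6 = 0x75.
P[2]: T = 0xC6, S = E(K, T) = 0xE7; 0x2A ⊕ 0xE7 = 0xCD.
P[3]: T = 0xC7, S = E(K, T) = 0xE8; 0x51 ⊕ 0xE8 = 0xB9.
P[4]: T = 0xC8, S = E(K, T) = 0xE9; 0x0E ⊕ 0xE9 = 0xE7.
P[5]: T = 0xC9, S = E(K, T) = 0xEA; 0xC4 ⊕ 0xEA = 0x2E.
P[6]: T = 0xCA, S = E(K, T) = 0xEB; 0xA6 ⊕ 0xEB = 0x4D.
Blocks that differ from the original plaintext: P[4].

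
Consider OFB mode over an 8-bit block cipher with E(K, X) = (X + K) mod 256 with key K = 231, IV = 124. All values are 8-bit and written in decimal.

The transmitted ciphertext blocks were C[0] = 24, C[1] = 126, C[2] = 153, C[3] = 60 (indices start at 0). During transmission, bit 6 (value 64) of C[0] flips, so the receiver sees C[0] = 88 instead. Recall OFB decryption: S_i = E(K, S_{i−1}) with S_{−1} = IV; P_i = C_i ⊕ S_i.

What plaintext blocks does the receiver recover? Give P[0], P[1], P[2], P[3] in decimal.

P[0] = 59, P[1] = 52, P[2] = 168, P[3] = 36

Only C[0] changed, to 88. In OFB, a change in C_i flips the same bit in P_i only; the keystream is unaffected. Decrypting the received ciphertext:
P[0]: S = E(K, 124) = 99; 88 ⊕ 99 = 59.
P[1]: S = E(K, 99) = 74; 126 ⊕ 74 = 52.
P[2]: S = E(K, 74) = 49; 153 ⊕ 49 = 168.
P[3]: S = E(K, 49) = 24; 60 ⊕ 24 = 36.
Blocks that differ from the original plaintext: P[0].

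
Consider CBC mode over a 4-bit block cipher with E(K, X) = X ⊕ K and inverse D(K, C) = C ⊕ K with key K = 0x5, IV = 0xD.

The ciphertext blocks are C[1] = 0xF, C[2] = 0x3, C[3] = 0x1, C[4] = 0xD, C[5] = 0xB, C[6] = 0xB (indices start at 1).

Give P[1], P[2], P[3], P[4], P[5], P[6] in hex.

CBC decryption: P_i = D(K, C_i) ⊕ C_{i−1}, with C_{0} = IV.
P[1]: D(K, 0xF) = 0xA; 0xA ⊕ 0xD = 0x7.
P[2]: D(K, 0x3) = 0x6; 0x6 ⊕ 0xF = 0x9.
P[3]: D(K, 0x1) = 0x4; 0x4 ⊕ 0x3 = 0x7.
P[4]: D(K, 0xD) = 0x8; 0x8 ⊕ 0x1 = 0x9.
P[5]: D(K, 0xB) = 0xE; 0xE ⊕ 0xD = 0x3.
P[6]: D(K, 0xB) = 0xE; 0xE ⊕ 0xB = 0x5.

P[1] = 0x7, P[2] = 0x9, P[3] = 0x7, P[4] = 0x9, P[5] = 0x3, P[6] = 0x5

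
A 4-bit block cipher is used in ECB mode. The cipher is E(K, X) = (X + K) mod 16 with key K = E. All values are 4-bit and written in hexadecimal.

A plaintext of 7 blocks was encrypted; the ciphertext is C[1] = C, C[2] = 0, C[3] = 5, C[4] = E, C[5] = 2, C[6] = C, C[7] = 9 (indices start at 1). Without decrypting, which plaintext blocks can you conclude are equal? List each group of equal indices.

ECB encrypts each block independently with the same key, so equal ciphertext blocks imply equal plaintext blocks.
C[1] = C[6] = C, so P[1] = P[6].

P[1] = P[6]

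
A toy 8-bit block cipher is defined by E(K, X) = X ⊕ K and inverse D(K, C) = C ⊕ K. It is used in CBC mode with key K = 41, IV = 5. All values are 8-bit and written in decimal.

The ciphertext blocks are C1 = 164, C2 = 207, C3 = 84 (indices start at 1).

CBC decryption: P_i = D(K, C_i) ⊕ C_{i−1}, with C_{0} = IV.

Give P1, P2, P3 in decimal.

P1 = 136, P2 = 66, P3 = 178

P1: D(K, 164) = 141; 141 ⊕ 5 = 136.
P2: D(K, 207) = 230; 230 ⊕ 164 = 66.
P3: D(K, 84) = 125; 125 ⊕ 207 = 178.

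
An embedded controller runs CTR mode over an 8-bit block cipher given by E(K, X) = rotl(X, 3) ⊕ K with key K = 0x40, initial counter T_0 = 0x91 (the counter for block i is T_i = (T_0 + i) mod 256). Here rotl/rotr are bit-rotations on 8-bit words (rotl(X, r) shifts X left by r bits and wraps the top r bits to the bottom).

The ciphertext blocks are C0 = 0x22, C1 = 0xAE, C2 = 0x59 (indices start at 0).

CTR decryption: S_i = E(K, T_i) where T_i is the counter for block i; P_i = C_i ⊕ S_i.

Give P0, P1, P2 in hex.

P0: T = 0x91, S = E(K, T) = 0xCC; 0x22 ⊕ 0xCC = 0xEE.
P1: T = 0x92, S = E(K, T) = 0xD4; 0xAE ⊕ 0xD4 = 0x7A.
P2: T = 0x93, S = E(K, T) = 0xDC; 0x59 ⊕ 0xDC = 0x85.

P0 = 0xEE, P1 = 0x7A, P2 = 0x85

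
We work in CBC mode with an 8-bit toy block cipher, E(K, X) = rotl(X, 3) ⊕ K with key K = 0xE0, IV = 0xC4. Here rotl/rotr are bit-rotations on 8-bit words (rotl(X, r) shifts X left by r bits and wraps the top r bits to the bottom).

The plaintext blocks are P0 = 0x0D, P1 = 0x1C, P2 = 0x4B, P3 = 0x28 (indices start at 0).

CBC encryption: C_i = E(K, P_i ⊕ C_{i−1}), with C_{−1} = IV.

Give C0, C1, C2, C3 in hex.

C0 = 0xAE, C1 = 0x75, C2 = 0x11, C3 = 0x29

C0: P0 ⊕ 0xC4 = 0xC9; E(K, 0xC9) = 0xAE.
C1: P1 ⊕ 0xAE = 0xB2; E(K, 0xB2) = 0x75.
C2: P2 ⊕ 0x75 = 0x3E; E(K, 0x3E) = 0x11.
C3: P3 ⊕ 0x11 = 0x39; E(K, 0x39) = 0x29.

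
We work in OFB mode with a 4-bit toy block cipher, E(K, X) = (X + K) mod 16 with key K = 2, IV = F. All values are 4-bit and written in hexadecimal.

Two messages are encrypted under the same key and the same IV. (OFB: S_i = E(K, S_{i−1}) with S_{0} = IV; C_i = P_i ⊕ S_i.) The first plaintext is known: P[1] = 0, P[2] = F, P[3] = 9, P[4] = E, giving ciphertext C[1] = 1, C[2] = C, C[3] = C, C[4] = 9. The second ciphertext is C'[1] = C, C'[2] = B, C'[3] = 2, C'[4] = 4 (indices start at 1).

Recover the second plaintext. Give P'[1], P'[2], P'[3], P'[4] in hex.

In OFB with a reused IV, both messages share the same keystream S_i, so C_i ⊕ C'_i = P_i ⊕ P'_i and thus P'_i = P_i ⊕ C_i ⊕ C'_i.
P'[1]: 0 ⊕ 1 ⊕ C = D.
P'[2]: F ⊕ C ⊕ B = 8.
P'[3]: 9 ⊕ C ⊕ 2 = 7.
P'[4]: E ⊕ 9 ⊕ 4 = 3.

P'[1] = D, P'[2] = 8, P'[3] = 7, P'[4] = 3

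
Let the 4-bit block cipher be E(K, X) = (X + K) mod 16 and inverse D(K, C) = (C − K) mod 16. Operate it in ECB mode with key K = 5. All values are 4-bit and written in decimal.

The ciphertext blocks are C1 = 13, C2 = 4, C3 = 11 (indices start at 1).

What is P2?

P2 = 15

ECB decryption: P_i = D(K, C_i).
P2: D(K, 4) = 15.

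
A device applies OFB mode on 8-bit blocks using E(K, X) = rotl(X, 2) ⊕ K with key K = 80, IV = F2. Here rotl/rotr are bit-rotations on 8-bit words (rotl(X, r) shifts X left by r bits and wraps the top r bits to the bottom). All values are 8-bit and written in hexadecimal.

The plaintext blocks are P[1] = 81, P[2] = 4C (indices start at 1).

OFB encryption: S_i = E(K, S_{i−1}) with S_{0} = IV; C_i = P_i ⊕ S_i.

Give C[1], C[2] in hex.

C[1]: S = E(K, F2) = 4B; 81 ⊕ 4B = CA.
C[2]: S = E(K, 4B) = AD; 4C ⊕ AD = E1.

C[1] = CA, C[2] = E1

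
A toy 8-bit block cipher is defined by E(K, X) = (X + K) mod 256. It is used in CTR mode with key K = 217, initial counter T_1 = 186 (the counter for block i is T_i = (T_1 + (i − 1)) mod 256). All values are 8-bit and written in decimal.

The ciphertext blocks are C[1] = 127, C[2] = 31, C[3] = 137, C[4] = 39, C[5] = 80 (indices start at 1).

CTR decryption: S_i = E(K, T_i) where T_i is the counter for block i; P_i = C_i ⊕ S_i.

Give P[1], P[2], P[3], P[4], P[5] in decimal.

P[1]: T = 186, S = E(K, T) = 147; 127 ⊕ 147 = 236.
P[2]: T = 187, S = E(K, T) = 148; 31 ⊕ 148 = 139.
P[3]: T = 188, S = E(K, T) = 149; 137 ⊕ 149 = 28.
P[4]: T = 189, S = E(K, T) = 150; 39 ⊕ 150 = 177.
P[5]: T = 190, S = E(K, T) = 151; 80 ⊕ 151 = 199.

P[1] = 236, P[2] = 139, P[3] = 28, P[4] = 177, P[5] = 199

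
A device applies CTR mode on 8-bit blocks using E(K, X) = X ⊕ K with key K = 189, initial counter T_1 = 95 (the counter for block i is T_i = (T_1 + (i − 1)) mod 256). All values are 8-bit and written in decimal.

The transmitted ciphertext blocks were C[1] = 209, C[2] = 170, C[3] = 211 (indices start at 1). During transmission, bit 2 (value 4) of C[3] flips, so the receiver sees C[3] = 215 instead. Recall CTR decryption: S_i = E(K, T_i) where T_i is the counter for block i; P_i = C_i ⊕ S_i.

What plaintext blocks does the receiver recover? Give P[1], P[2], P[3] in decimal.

Only C[3] changed, to 215. In CTR, a change in C_i flips the same bit in P_i only; the keystream is unaffected. Decrypting the received ciphertext:
P[1]: T = 95, S = E(K, T) = 226; 209 ⊕ 226 = 51.
P[2]: T = 96, S = E(K, T) = 221; 170 ⊕ 221 = 119.
P[3]: T = 97, S = E(K, T) = 220; 215 ⊕ 220 = 11.
Blocks that differ from the original plaintext: P[3].

P[1] = 51, P[2] = 119, P[3] = 11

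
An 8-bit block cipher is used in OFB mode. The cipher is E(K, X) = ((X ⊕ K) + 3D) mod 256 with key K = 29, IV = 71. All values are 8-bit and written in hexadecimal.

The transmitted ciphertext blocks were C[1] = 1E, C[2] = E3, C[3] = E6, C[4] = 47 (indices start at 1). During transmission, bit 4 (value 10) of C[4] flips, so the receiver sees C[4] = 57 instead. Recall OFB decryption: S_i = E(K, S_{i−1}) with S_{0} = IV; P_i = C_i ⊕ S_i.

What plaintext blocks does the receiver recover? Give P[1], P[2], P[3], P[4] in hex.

P[1] = 8B, P[2] = 1A, P[3] = EB, P[4] = 36

Only C[4] changed, to 57. In OFB, a change in C_i flips the same bit in P_i only; the keystream is unaffected. Decrypting the received ciphertext:
P[1]: S = E(K, 71) = 95; 1E ⊕ 95 = 8B.
P[2]: S = E(K, 95) = F9; E3 ⊕ F9 = 1A.
P[3]: S = E(K, F9) = 0D; E6 ⊕ 0D = EB.
P[4]: S = E(K, 0D) = 61; 57 ⊕ 61 = 36.
Blocks that differ from the original plaintext: P[4].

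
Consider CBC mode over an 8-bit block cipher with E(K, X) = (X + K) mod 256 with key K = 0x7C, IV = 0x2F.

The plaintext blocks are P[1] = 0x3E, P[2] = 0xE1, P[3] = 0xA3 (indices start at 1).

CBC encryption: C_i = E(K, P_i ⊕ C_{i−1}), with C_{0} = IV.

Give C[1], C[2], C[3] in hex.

C[1]: P[1] ⊕ 0x2F = 0x11; E(K, 0x11) = 0x8D.
C[2]: P[2] ⊕ 0x8D = 0x6C; E(K, 0x6C) = 0xE8.
C[3]: P[3] ⊕ 0xE8 = 0x4B; E(K, 0x4B) = 0xC7.

C[1] = 0x8D, C[2] = 0xE8, C[3] = 0xC7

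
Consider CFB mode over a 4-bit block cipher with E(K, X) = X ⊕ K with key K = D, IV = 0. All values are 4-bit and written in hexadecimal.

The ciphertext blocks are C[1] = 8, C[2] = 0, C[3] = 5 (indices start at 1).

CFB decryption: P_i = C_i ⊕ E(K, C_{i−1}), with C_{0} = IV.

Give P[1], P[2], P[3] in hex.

P[1]: E(K, 0) = D; 8 ⊕ D = 5.
P[2]: E(K, 8) = 5; 0 ⊕ 5 = 5.
P[3]: E(K, 0) = D; 5 ⊕ D = 8.

P[1] = 5, P[2] = 5, P[3] = 8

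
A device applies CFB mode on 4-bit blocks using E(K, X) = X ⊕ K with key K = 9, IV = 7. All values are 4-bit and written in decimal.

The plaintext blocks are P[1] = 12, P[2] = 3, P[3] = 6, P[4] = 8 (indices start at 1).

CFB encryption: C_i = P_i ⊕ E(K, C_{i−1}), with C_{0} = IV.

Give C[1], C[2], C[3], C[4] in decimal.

C[1]: E(K, 7) = 14; 12 ⊕ 14 = 2.
C[2]: E(K, 2) = 11; 3 ⊕ 11 = 8.
C[3]: E(K, 8) = 1; 6 ⊕ 1 = 7.
C[4]: E(K, 7) = 14; 8 ⊕ 14 = 6.

C[1] = 2, C[2] = 8, C[3] = 7, C[4] = 6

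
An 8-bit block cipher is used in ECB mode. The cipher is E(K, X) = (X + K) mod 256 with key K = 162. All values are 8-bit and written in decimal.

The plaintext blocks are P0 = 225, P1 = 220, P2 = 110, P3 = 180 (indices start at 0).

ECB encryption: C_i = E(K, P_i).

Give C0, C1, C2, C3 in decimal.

C0: E(K, 225) = 131.
C1: E(K, 220) = 126.
C2: E(K, 110) = 16.
C3: E(K, 180) = 86.

C0 = 131, C1 = 126, C2 = 16, C3 = 86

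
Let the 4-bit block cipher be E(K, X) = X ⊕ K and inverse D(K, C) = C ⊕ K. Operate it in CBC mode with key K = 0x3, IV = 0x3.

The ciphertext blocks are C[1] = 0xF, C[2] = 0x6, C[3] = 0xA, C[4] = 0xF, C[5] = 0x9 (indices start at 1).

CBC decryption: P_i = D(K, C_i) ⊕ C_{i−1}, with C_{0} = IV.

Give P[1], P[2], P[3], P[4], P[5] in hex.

P[1] = 0xF, P[2] = 0xA, P[3] = 0xF, P[4] = 0x6, P[5] = 0x5

P[1]: D(K, 0xF) = 0xC; 0xC ⊕ 0x3 = 0xF.
P[2]: D(K, 0x6) = 0x5; 0x5 ⊕ 0xF = 0xA.
P[3]: D(K, 0xA) = 0x9; 0x9 ⊕ 0x6 = 0xF.
P[4]: D(K, 0xF) = 0xC; 0xC ⊕ 0xA = 0x6.
P[5]: D(K, 0x9) = 0xA; 0xA ⊕ 0xF = 0x5.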